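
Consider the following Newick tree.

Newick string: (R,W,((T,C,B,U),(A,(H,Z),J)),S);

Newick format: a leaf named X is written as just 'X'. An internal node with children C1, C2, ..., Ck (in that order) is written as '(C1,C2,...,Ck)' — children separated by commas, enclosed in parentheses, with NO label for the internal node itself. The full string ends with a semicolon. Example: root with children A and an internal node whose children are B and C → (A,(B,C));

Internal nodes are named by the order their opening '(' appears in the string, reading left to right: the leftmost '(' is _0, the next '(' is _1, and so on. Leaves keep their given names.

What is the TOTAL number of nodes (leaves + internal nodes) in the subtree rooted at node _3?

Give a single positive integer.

Answer: 6

Derivation:
Newick: (R,W,((T,C,B,U),(A,(H,Z),J)),S);
Locate _3: it is the '(' at position 16 (the 4th '(' reading left to right).
Query: subtree rooted at _3
_3: subtree_size = 1 + 5
  A: subtree_size = 1 + 0
  _4: subtree_size = 1 + 2
    H: subtree_size = 1 + 0
    Z: subtree_size = 1 + 0
  J: subtree_size = 1 + 0
Total subtree size of _3: 6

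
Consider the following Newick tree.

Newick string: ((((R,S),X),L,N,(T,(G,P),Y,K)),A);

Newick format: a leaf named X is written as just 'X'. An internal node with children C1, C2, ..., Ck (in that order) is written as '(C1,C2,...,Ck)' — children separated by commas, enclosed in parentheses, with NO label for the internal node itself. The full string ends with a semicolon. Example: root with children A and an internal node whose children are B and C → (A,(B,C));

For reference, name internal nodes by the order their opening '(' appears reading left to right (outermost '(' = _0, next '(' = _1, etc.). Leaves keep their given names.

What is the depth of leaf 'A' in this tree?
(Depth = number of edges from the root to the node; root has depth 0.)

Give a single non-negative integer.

Answer: 1

Derivation:
Newick: ((((R,S),X),L,N,(T,(G,P),Y,K)),A);
Naming internals by '(' encounter order: outermost '(' = _0, next = _1, ...
Query node: A
Path from root: _0 -> A
Depth of A: 1 (number of edges from root)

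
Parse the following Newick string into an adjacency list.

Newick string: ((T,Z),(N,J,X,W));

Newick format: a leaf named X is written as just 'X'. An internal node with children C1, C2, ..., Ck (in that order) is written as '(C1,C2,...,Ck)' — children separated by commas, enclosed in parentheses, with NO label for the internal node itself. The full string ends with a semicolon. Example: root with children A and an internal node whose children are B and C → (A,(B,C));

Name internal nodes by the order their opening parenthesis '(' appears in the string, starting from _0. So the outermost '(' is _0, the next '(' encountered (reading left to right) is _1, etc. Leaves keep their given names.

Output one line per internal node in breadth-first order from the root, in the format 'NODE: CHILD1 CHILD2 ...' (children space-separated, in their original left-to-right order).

Answer: _0: _1 _2
_1: T Z
_2: N J X W

Derivation:
Input: ((T,Z),(N,J,X,W));
Scanning left-to-right, naming '(' by encounter order:
  pos 0: '(' -> open internal node _0 (depth 1)
  pos 1: '(' -> open internal node _1 (depth 2)
  pos 5: ')' -> close internal node _1 (now at depth 1)
  pos 7: '(' -> open internal node _2 (depth 2)
  pos 15: ')' -> close internal node _2 (now at depth 1)
  pos 16: ')' -> close internal node _0 (now at depth 0)
Total internal nodes: 3
BFS adjacency from root:
  _0: _1 _2
  _1: T Z
  _2: N J X W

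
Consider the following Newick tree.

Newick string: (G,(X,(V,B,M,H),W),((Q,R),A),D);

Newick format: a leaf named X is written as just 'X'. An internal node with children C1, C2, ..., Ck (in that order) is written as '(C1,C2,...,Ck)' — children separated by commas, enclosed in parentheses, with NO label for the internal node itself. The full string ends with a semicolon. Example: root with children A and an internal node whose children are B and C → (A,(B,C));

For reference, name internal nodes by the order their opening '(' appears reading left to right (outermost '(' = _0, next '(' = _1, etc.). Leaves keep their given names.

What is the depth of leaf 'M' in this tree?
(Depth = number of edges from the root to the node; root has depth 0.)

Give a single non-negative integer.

Newick: (G,(X,(V,B,M,H),W),((Q,R),A),D);
Naming internals by '(' encounter order: outermost '(' = _0, next = _1, ...
Query node: M
Path from root: _0 -> _1 -> _2 -> M
Depth of M: 3 (number of edges from root)

Answer: 3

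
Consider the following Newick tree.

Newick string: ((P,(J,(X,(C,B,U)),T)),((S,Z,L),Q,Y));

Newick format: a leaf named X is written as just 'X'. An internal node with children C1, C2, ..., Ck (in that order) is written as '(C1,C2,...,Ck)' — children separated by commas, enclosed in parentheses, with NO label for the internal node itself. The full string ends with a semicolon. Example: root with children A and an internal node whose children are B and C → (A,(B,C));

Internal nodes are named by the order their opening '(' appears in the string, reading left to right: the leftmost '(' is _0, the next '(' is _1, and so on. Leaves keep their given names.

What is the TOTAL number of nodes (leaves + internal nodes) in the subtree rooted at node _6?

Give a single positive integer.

Answer: 4

Derivation:
Newick: ((P,(J,(X,(C,B,U)),T)),((S,Z,L),Q,Y));
Locate _6: it is the '(' at position 24 (the 7th '(' reading left to right).
Query: subtree rooted at _6
_6: subtree_size = 1 + 3
  S: subtree_size = 1 + 0
  Z: subtree_size = 1 + 0
  L: subtree_size = 1 + 0
Total subtree size of _6: 4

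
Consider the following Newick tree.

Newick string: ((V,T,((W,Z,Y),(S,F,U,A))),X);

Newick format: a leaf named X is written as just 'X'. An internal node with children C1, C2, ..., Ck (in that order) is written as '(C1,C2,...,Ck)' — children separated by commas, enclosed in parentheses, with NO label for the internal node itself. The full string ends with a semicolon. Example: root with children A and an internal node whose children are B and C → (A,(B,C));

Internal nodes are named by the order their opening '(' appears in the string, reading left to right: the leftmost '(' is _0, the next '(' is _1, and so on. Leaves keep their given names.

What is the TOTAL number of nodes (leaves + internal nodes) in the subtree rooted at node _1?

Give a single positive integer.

Newick: ((V,T,((W,Z,Y),(S,F,U,A))),X);
Locate _1: it is the '(' at position 1 (the 2nd '(' reading left to right).
Query: subtree rooted at _1
_1: subtree_size = 1 + 12
  V: subtree_size = 1 + 0
  T: subtree_size = 1 + 0
  _2: subtree_size = 1 + 9
    _3: subtree_size = 1 + 3
      W: subtree_size = 1 + 0
      Z: subtree_size = 1 + 0
      Y: subtree_size = 1 + 0
    _4: subtree_size = 1 + 4
      S: subtree_size = 1 + 0
      F: subtree_size = 1 + 0
      U: subtree_size = 1 + 0
      A: subtree_size = 1 + 0
Total subtree size of _1: 13

Answer: 13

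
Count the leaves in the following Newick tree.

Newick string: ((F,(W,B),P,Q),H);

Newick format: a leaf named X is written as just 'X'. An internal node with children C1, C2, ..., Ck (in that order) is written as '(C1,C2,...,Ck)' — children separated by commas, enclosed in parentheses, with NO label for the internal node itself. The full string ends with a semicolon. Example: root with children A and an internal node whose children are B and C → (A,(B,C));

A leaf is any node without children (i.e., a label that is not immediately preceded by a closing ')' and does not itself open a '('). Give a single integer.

Answer: 6

Derivation:
Newick: ((F,(W,B),P,Q),H);
Scan left-to-right; a leaf is any maximal label run not followed by '(':
  pos 2: leaf 'F' → count = 1
  pos 5: leaf 'W' → count = 2
  pos 7: leaf 'B' → count = 3
  pos 10: leaf 'P' → count = 4
  pos 12: leaf 'Q' → count = 5
  pos 15: leaf 'H' → count = 6
Total leaves: 6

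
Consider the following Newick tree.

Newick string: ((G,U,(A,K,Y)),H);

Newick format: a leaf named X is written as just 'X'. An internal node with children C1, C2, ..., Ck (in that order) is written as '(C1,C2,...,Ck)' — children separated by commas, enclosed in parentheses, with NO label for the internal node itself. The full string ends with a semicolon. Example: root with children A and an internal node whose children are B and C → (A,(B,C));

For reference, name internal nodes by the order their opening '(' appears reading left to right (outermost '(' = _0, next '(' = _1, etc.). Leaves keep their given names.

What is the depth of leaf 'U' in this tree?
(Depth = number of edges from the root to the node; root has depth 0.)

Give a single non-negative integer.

Newick: ((G,U,(A,K,Y)),H);
Naming internals by '(' encounter order: outermost '(' = _0, next = _1, ...
Query node: U
Path from root: _0 -> _1 -> U
Depth of U: 2 (number of edges from root)

Answer: 2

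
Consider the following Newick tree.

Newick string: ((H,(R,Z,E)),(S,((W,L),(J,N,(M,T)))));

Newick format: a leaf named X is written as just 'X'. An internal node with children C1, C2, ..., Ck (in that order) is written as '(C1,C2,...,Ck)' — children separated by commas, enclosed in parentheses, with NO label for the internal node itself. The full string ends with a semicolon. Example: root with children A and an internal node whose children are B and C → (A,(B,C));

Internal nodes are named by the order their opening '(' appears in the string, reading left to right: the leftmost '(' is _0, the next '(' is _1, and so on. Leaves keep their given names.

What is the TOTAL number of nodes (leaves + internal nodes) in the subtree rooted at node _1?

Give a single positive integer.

Newick: ((H,(R,Z,E)),(S,((W,L),(J,N,(M,T)))));
Locate _1: it is the '(' at position 1 (the 2nd '(' reading left to right).
Query: subtree rooted at _1
_1: subtree_size = 1 + 5
  H: subtree_size = 1 + 0
  _2: subtree_size = 1 + 3
    R: subtree_size = 1 + 0
    Z: subtree_size = 1 + 0
    E: subtree_size = 1 + 0
Total subtree size of _1: 6

Answer: 6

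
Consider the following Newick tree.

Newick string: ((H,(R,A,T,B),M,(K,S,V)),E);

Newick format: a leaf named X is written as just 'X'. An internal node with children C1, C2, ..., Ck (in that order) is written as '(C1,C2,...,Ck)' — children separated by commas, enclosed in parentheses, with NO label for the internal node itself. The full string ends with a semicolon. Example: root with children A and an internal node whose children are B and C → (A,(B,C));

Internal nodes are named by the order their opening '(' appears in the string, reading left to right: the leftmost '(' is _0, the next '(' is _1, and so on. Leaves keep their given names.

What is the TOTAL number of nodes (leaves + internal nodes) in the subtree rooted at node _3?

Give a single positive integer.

Answer: 4

Derivation:
Newick: ((H,(R,A,T,B),M,(K,S,V)),E);
Locate _3: it is the '(' at position 16 (the 4th '(' reading left to right).
Query: subtree rooted at _3
_3: subtree_size = 1 + 3
  K: subtree_size = 1 + 0
  S: subtree_size = 1 + 0
  V: subtree_size = 1 + 0
Total subtree size of _3: 4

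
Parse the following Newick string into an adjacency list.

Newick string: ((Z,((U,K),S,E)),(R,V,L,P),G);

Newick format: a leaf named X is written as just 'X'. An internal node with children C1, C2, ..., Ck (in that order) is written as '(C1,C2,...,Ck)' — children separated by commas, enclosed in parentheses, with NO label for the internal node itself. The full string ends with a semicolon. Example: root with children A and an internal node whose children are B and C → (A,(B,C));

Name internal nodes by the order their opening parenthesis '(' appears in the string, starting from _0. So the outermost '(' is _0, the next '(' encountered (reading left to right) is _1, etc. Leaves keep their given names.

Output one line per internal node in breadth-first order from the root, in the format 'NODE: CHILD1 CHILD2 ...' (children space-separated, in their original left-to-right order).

Answer: _0: _1 _4 G
_1: Z _2
_4: R V L P
_2: _3 S E
_3: U K

Derivation:
Input: ((Z,((U,K),S,E)),(R,V,L,P),G);
Scanning left-to-right, naming '(' by encounter order:
  pos 0: '(' -> open internal node _0 (depth 1)
  pos 1: '(' -> open internal node _1 (depth 2)
  pos 4: '(' -> open internal node _2 (depth 3)
  pos 5: '(' -> open internal node _3 (depth 4)
  pos 9: ')' -> close internal node _3 (now at depth 3)
  pos 14: ')' -> close internal node _2 (now at depth 2)
  pos 15: ')' -> close internal node _1 (now at depth 1)
  pos 17: '(' -> open internal node _4 (depth 2)
  pos 25: ')' -> close internal node _4 (now at depth 1)
  pos 28: ')' -> close internal node _0 (now at depth 0)
Total internal nodes: 5
BFS adjacency from root:
  _0: _1 _4 G
  _1: Z _2
  _4: R V L P
  _2: _3 S E
  _3: U K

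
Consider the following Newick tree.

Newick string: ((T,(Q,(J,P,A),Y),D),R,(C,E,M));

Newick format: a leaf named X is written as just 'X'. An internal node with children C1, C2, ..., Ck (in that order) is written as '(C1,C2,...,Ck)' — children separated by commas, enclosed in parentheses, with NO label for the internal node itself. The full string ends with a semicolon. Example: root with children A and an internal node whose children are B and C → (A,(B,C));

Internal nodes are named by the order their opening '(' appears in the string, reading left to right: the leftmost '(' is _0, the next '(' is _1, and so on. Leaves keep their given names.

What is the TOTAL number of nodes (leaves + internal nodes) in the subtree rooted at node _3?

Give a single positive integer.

Answer: 4

Derivation:
Newick: ((T,(Q,(J,P,A),Y),D),R,(C,E,M));
Locate _3: it is the '(' at position 7 (the 4th '(' reading left to right).
Query: subtree rooted at _3
_3: subtree_size = 1 + 3
  J: subtree_size = 1 + 0
  P: subtree_size = 1 + 0
  A: subtree_size = 1 + 0
Total subtree size of _3: 4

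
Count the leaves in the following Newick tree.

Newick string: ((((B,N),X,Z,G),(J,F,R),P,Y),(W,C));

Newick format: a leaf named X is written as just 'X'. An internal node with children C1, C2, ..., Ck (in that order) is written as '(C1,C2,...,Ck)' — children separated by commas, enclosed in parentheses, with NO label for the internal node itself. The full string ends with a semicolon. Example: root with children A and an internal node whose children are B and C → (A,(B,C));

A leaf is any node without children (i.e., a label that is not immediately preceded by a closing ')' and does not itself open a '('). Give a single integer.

Newick: ((((B,N),X,Z,G),(J,F,R),P,Y),(W,C));
Scan left-to-right; a leaf is any maximal label run not followed by '(':
  pos 4: leaf 'B' → count = 1
  pos 6: leaf 'N' → count = 2
  pos 9: leaf 'X' → count = 3
  pos 11: leaf 'Z' → count = 4
  pos 13: leaf 'G' → count = 5
  pos 17: leaf 'J' → count = 6
  pos 19: leaf 'F' → count = 7
  pos 21: leaf 'R' → count = 8
  pos 24: leaf 'P' → count = 9
  pos 26: leaf 'Y' → count = 10
  pos 30: leaf 'W' → count = 11
  pos 32: leaf 'C' → count = 12
Total leaves: 12

Answer: 12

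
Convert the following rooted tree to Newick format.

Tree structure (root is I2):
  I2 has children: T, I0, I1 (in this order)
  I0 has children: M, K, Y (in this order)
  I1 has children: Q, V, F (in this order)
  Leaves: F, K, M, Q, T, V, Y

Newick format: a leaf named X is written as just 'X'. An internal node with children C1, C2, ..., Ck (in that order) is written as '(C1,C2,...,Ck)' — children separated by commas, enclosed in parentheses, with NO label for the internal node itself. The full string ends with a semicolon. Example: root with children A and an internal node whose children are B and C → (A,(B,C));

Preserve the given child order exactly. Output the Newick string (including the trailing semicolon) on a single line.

Answer: (T,(M,K,Y),(Q,V,F));

Derivation:
internal I2 with children ['T', 'I0', 'I1']
  leaf 'T' → 'T'
  internal I0 with children ['M', 'K', 'Y']
    leaf 'M' → 'M'
    leaf 'K' → 'K'
    leaf 'Y' → 'Y'
  → '(M,K,Y)'
  internal I1 with children ['Q', 'V', 'F']
    leaf 'Q' → 'Q'
    leaf 'V' → 'V'
    leaf 'F' → 'F'
  → '(Q,V,F)'
→ '(T,(M,K,Y),(Q,V,F))'
Final: (T,(M,K,Y),(Q,V,F));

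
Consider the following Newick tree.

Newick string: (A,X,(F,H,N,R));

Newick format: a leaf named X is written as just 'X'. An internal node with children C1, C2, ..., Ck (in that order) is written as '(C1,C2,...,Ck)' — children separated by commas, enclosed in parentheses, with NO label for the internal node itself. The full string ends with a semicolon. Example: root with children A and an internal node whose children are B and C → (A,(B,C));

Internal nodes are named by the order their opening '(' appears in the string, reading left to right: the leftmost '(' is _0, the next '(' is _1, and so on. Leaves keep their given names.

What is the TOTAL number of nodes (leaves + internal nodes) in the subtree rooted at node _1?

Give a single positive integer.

Answer: 5

Derivation:
Newick: (A,X,(F,H,N,R));
Locate _1: it is the '(' at position 5 (the 2nd '(' reading left to right).
Query: subtree rooted at _1
_1: subtree_size = 1 + 4
  F: subtree_size = 1 + 0
  H: subtree_size = 1 + 0
  N: subtree_size = 1 + 0
  R: subtree_size = 1 + 0
Total subtree size of _1: 5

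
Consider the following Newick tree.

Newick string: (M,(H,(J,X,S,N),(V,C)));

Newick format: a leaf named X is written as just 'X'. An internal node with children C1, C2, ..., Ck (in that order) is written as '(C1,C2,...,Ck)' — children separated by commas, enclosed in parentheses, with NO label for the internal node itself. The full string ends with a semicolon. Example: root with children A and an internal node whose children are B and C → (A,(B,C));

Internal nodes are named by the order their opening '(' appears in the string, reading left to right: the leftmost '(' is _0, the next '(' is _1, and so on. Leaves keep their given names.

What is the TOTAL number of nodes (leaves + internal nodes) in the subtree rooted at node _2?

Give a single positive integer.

Answer: 5

Derivation:
Newick: (M,(H,(J,X,S,N),(V,C)));
Locate _2: it is the '(' at position 6 (the 3rd '(' reading left to right).
Query: subtree rooted at _2
_2: subtree_size = 1 + 4
  J: subtree_size = 1 + 0
  X: subtree_size = 1 + 0
  S: subtree_size = 1 + 0
  N: subtree_size = 1 + 0
Total subtree size of _2: 5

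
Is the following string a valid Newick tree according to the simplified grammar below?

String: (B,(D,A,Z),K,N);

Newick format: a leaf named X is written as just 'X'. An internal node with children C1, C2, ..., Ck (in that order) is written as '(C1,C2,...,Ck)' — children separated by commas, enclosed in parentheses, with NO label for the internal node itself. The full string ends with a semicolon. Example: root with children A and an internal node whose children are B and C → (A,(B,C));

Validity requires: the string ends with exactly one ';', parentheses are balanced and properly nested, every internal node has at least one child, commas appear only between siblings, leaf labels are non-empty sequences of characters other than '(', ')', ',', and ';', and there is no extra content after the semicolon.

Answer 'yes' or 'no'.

Answer: yes

Derivation:
Input: (B,(D,A,Z),K,N);
Paren balance: 2 '(' vs 2 ')' OK
Ends with single ';': True
Full parse: OK
Valid: True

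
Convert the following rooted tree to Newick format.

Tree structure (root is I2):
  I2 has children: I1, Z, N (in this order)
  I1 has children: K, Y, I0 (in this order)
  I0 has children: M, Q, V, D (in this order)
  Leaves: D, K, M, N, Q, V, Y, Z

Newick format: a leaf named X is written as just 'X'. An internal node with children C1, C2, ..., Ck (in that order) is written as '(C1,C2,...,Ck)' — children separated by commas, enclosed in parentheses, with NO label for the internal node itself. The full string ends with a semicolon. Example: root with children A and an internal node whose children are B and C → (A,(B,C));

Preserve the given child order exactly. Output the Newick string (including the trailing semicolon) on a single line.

internal I2 with children ['I1', 'Z', 'N']
  internal I1 with children ['K', 'Y', 'I0']
    leaf 'K' → 'K'
    leaf 'Y' → 'Y'
    internal I0 with children ['M', 'Q', 'V', 'D']
      leaf 'M' → 'M'
      leaf 'Q' → 'Q'
      leaf 'V' → 'V'
      leaf 'D' → 'D'
    → '(M,Q,V,D)'
  → '(K,Y,(M,Q,V,D))'
  leaf 'Z' → 'Z'
  leaf 'N' → 'N'
→ '((K,Y,(M,Q,V,D)),Z,N)'
Final: ((K,Y,(M,Q,V,D)),Z,N);

Answer: ((K,Y,(M,Q,V,D)),Z,N);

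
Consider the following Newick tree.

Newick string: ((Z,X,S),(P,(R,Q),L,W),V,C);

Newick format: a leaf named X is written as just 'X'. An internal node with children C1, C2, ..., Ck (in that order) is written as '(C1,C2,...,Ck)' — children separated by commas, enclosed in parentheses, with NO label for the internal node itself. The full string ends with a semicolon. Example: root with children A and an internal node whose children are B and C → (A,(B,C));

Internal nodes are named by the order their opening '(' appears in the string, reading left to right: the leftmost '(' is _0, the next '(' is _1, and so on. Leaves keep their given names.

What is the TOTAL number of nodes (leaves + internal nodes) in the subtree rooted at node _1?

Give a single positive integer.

Newick: ((Z,X,S),(P,(R,Q),L,W),V,C);
Locate _1: it is the '(' at position 1 (the 2nd '(' reading left to right).
Query: subtree rooted at _1
_1: subtree_size = 1 + 3
  Z: subtree_size = 1 + 0
  X: subtree_size = 1 + 0
  S: subtree_size = 1 + 0
Total subtree size of _1: 4

Answer: 4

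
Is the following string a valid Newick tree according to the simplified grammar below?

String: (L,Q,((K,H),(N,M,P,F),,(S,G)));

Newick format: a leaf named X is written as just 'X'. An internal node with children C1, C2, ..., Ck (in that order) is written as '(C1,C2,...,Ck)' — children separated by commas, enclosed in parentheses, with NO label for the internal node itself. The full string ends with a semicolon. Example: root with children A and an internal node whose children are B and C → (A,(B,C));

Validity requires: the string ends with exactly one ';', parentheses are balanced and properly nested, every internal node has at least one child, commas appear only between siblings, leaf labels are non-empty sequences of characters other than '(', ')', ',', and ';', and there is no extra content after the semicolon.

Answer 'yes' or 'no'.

Answer: no

Derivation:
Input: (L,Q,((K,H),(N,M,P,F),,(S,G)));
Paren balance: 5 '(' vs 5 ')' OK
Ends with single ';': True
Full parse: FAILS (empty leaf label at pos 22)
Valid: False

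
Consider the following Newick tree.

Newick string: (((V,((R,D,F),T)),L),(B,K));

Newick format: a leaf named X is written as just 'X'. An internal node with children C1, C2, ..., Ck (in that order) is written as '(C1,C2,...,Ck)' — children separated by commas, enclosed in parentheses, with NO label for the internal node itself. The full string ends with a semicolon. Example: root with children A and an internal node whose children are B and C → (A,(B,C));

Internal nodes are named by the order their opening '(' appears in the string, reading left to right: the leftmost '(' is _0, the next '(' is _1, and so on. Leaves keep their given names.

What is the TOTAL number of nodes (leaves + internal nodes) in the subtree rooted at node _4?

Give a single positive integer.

Answer: 4

Derivation:
Newick: (((V,((R,D,F),T)),L),(B,K));
Locate _4: it is the '(' at position 6 (the 5th '(' reading left to right).
Query: subtree rooted at _4
_4: subtree_size = 1 + 3
  R: subtree_size = 1 + 0
  D: subtree_size = 1 + 0
  F: subtree_size = 1 + 0
Total subtree size of _4: 4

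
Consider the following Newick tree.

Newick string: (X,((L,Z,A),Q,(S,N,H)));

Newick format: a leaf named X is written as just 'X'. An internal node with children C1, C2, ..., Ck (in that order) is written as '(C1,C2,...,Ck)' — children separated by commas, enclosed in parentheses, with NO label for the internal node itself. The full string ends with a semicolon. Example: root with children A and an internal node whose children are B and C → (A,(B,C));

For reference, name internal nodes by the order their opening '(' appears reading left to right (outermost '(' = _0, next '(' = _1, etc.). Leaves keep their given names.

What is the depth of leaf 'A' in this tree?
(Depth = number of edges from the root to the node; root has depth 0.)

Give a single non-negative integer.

Newick: (X,((L,Z,A),Q,(S,N,H)));
Naming internals by '(' encounter order: outermost '(' = _0, next = _1, ...
Query node: A
Path from root: _0 -> _1 -> _2 -> A
Depth of A: 3 (number of edges from root)

Answer: 3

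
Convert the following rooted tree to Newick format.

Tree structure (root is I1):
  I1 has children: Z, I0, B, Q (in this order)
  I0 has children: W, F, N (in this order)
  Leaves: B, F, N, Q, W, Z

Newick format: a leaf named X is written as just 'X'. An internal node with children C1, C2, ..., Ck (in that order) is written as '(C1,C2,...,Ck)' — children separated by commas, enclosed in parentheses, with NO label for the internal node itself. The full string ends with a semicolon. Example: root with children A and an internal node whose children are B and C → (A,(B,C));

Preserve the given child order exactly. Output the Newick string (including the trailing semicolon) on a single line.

internal I1 with children ['Z', 'I0', 'B', 'Q']
  leaf 'Z' → 'Z'
  internal I0 with children ['W', 'F', 'N']
    leaf 'W' → 'W'
    leaf 'F' → 'F'
    leaf 'N' → 'N'
  → '(W,F,N)'
  leaf 'B' → 'B'
  leaf 'Q' → 'Q'
→ '(Z,(W,F,N),B,Q)'
Final: (Z,(W,F,N),B,Q);

Answer: (Z,(W,F,N),B,Q);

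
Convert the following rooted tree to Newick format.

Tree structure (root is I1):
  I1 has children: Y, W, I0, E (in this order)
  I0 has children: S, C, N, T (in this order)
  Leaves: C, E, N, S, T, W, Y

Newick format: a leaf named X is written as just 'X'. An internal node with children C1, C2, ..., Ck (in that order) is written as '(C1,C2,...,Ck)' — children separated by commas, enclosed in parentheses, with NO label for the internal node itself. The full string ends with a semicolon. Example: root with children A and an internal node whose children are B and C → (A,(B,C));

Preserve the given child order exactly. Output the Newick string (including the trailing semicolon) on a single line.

internal I1 with children ['Y', 'W', 'I0', 'E']
  leaf 'Y' → 'Y'
  leaf 'W' → 'W'
  internal I0 with children ['S', 'C', 'N', 'T']
    leaf 'S' → 'S'
    leaf 'C' → 'C'
    leaf 'N' → 'N'
    leaf 'T' → 'T'
  → '(S,C,N,T)'
  leaf 'E' → 'E'
→ '(Y,W,(S,C,N,T),E)'
Final: (Y,W,(S,C,N,T),E);

Answer: (Y,W,(S,C,N,T),E);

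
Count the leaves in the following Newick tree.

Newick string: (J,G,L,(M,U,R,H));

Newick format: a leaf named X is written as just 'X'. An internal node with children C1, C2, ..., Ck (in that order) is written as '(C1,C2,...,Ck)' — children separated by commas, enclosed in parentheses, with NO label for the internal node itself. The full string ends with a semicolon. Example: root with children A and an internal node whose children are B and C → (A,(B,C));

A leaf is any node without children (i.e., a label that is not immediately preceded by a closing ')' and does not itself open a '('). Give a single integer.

Newick: (J,G,L,(M,U,R,H));
Scan left-to-right; a leaf is any maximal label run not followed by '(':
  pos 1: leaf 'J' → count = 1
  pos 3: leaf 'G' → count = 2
  pos 5: leaf 'L' → count = 3
  pos 8: leaf 'M' → count = 4
  pos 10: leaf 'U' → count = 5
  pos 12: leaf 'R' → count = 6
  pos 14: leaf 'H' → count = 7
Total leaves: 7

Answer: 7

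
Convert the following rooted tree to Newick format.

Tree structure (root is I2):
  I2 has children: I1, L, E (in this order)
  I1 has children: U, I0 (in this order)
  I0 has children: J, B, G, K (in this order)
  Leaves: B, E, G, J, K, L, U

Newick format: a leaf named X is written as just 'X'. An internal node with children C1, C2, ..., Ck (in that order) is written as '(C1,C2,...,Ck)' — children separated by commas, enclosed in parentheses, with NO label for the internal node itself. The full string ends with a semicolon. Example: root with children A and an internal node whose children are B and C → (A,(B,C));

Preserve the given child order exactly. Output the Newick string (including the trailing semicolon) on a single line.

internal I2 with children ['I1', 'L', 'E']
  internal I1 with children ['U', 'I0']
    leaf 'U' → 'U'
    internal I0 with children ['J', 'B', 'G', 'K']
      leaf 'J' → 'J'
      leaf 'B' → 'B'
      leaf 'G' → 'G'
      leaf 'K' → 'K'
    → '(J,B,G,K)'
  → '(U,(J,B,G,K))'
  leaf 'L' → 'L'
  leaf 'E' → 'E'
→ '((U,(J,B,G,K)),L,E)'
Final: ((U,(J,B,G,K)),L,E);

Answer: ((U,(J,B,G,K)),L,E);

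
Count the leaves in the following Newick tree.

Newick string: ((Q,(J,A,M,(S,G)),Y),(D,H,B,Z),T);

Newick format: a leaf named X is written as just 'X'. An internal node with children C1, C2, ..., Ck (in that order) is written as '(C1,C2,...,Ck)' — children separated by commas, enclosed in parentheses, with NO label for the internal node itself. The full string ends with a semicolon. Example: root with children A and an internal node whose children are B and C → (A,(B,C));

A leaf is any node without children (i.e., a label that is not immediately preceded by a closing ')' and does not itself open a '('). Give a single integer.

Answer: 12

Derivation:
Newick: ((Q,(J,A,M,(S,G)),Y),(D,H,B,Z),T);
Scan left-to-right; a leaf is any maximal label run not followed by '(':
  pos 2: leaf 'Q' → count = 1
  pos 5: leaf 'J' → count = 2
  pos 7: leaf 'A' → count = 3
  pos 9: leaf 'M' → count = 4
  pos 12: leaf 'S' → count = 5
  pos 14: leaf 'G' → count = 6
  pos 18: leaf 'Y' → count = 7
  pos 22: leaf 'D' → count = 8
  pos 24: leaf 'H' → count = 9
  pos 26: leaf 'B' → count = 10
  pos 28: leaf 'Z' → count = 11
  pos 31: leaf 'T' → count = 12
Total leaves: 12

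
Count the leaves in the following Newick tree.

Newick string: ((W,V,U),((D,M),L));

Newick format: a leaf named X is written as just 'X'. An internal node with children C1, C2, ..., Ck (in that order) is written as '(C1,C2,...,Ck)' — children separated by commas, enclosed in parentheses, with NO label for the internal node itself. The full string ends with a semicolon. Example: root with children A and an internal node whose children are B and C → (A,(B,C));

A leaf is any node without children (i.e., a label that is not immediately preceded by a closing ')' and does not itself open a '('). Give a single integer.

Answer: 6

Derivation:
Newick: ((W,V,U),((D,M),L));
Scan left-to-right; a leaf is any maximal label run not followed by '(':
  pos 2: leaf 'W' → count = 1
  pos 4: leaf 'V' → count = 2
  pos 6: leaf 'U' → count = 3
  pos 11: leaf 'D' → count = 4
  pos 13: leaf 'M' → count = 5
  pos 16: leaf 'L' → count = 6
Total leaves: 6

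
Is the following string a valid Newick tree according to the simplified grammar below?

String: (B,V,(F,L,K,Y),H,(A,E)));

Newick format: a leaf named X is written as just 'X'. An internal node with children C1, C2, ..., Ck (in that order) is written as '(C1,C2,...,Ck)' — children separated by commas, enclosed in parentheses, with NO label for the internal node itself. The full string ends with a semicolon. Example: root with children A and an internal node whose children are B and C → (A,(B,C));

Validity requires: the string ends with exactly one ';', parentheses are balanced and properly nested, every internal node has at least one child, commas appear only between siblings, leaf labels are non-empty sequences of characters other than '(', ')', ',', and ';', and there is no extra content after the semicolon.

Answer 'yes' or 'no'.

Answer: no

Derivation:
Input: (B,V,(F,L,K,Y),H,(A,E)));
Paren balance: 3 '(' vs 4 ')' MISMATCH
Ends with single ';': True
Full parse: FAILS (extra content after tree at pos 23)
Valid: False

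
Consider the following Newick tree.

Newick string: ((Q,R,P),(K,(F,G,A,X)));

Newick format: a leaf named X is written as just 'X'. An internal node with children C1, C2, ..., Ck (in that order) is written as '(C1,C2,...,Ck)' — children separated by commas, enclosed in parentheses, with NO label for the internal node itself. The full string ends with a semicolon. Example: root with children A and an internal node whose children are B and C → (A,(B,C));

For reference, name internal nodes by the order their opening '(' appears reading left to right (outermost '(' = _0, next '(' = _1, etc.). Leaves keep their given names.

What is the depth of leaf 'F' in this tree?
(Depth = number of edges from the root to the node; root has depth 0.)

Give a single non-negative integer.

Answer: 3

Derivation:
Newick: ((Q,R,P),(K,(F,G,A,X)));
Naming internals by '(' encounter order: outermost '(' = _0, next = _1, ...
Query node: F
Path from root: _0 -> _2 -> _3 -> F
Depth of F: 3 (number of edges from root)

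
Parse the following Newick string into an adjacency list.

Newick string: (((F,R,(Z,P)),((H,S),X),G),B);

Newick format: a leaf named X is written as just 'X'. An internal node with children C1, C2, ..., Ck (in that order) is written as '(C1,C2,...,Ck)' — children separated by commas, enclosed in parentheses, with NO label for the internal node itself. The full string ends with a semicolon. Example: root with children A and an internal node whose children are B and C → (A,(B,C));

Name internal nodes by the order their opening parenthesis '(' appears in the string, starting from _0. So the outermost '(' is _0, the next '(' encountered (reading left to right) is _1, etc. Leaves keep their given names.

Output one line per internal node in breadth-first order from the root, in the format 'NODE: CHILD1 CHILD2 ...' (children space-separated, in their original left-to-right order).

Input: (((F,R,(Z,P)),((H,S),X),G),B);
Scanning left-to-right, naming '(' by encounter order:
  pos 0: '(' -> open internal node _0 (depth 1)
  pos 1: '(' -> open internal node _1 (depth 2)
  pos 2: '(' -> open internal node _2 (depth 3)
  pos 7: '(' -> open internal node _3 (depth 4)
  pos 11: ')' -> close internal node _3 (now at depth 3)
  pos 12: ')' -> close internal node _2 (now at depth 2)
  pos 14: '(' -> open internal node _4 (depth 3)
  pos 15: '(' -> open internal node _5 (depth 4)
  pos 19: ')' -> close internal node _5 (now at depth 3)
  pos 22: ')' -> close internal node _4 (now at depth 2)
  pos 25: ')' -> close internal node _1 (now at depth 1)
  pos 28: ')' -> close internal node _0 (now at depth 0)
Total internal nodes: 6
BFS adjacency from root:
  _0: _1 B
  _1: _2 _4 G
  _2: F R _3
  _4: _5 X
  _3: Z P
  _5: H S

Answer: _0: _1 B
_1: _2 _4 G
_2: F R _3
_4: _5 X
_3: Z P
_5: H S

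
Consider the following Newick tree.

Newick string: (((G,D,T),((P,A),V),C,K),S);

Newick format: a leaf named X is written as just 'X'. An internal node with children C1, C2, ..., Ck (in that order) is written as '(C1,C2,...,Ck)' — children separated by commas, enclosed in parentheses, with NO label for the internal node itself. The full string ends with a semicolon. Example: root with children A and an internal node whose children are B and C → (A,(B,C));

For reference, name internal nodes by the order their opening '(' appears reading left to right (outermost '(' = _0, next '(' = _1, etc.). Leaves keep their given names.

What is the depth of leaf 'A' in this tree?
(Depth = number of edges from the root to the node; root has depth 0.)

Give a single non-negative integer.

Answer: 4

Derivation:
Newick: (((G,D,T),((P,A),V),C,K),S);
Naming internals by '(' encounter order: outermost '(' = _0, next = _1, ...
Query node: A
Path from root: _0 -> _1 -> _3 -> _4 -> A
Depth of A: 4 (number of edges from root)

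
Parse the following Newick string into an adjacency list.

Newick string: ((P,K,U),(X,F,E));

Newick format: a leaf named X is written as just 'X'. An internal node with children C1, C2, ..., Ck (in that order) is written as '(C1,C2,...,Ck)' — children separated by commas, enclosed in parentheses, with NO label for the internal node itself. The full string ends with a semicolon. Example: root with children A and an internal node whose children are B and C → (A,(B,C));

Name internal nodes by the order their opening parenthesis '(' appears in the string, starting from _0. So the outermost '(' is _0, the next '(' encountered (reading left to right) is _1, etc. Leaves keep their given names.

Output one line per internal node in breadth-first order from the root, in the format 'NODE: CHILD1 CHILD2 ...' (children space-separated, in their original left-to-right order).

Input: ((P,K,U),(X,F,E));
Scanning left-to-right, naming '(' by encounter order:
  pos 0: '(' -> open internal node _0 (depth 1)
  pos 1: '(' -> open internal node _1 (depth 2)
  pos 7: ')' -> close internal node _1 (now at depth 1)
  pos 9: '(' -> open internal node _2 (depth 2)
  pos 15: ')' -> close internal node _2 (now at depth 1)
  pos 16: ')' -> close internal node _0 (now at depth 0)
Total internal nodes: 3
BFS adjacency from root:
  _0: _1 _2
  _1: P K U
  _2: X F E

Answer: _0: _1 _2
_1: P K U
_2: X F E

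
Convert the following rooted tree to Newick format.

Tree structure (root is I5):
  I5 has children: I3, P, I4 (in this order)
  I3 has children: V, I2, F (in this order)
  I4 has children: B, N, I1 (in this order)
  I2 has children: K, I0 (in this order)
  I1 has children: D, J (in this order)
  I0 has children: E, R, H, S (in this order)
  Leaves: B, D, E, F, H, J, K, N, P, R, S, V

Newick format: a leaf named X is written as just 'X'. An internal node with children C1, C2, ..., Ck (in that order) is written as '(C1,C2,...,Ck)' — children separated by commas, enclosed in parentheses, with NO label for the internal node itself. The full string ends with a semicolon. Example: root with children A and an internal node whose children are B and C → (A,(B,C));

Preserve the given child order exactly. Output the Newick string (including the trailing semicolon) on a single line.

internal I5 with children ['I3', 'P', 'I4']
  internal I3 with children ['V', 'I2', 'F']
    leaf 'V' → 'V'
    internal I2 with children ['K', 'I0']
      leaf 'K' → 'K'
      internal I0 with children ['E', 'R', 'H', 'S']
        leaf 'E' → 'E'
        leaf 'R' → 'R'
        leaf 'H' → 'H'
        leaf 'S' → 'S'
      → '(E,R,H,S)'
    → '(K,(E,R,H,S))'
    leaf 'F' → 'F'
  → '(V,(K,(E,R,H,S)),F)'
  leaf 'P' → 'P'
  internal I4 with children ['B', 'N', 'I1']
    leaf 'B' → 'B'
    leaf 'N' → 'N'
    internal I1 with children ['D', 'J']
      leaf 'D' → 'D'
      leaf 'J' → 'J'
    → '(D,J)'
  → '(B,N,(D,J))'
→ '((V,(K,(E,R,H,S)),F),P,(B,N,(D,J)))'
Final: ((V,(K,(E,R,H,S)),F),P,(B,N,(D,J)));

Answer: ((V,(K,(E,R,H,S)),F),P,(B,N,(D,J)));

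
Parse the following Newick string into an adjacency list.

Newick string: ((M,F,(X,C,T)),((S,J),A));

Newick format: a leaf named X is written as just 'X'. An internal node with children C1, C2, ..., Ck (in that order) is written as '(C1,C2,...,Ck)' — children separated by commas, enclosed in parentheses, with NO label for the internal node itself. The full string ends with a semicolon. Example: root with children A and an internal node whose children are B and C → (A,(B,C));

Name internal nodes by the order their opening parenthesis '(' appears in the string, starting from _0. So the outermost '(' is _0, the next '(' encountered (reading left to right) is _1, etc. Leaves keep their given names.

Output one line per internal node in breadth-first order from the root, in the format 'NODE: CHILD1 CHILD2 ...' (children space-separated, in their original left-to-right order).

Input: ((M,F,(X,C,T)),((S,J),A));
Scanning left-to-right, naming '(' by encounter order:
  pos 0: '(' -> open internal node _0 (depth 1)
  pos 1: '(' -> open internal node _1 (depth 2)
  pos 6: '(' -> open internal node _2 (depth 3)
  pos 12: ')' -> close internal node _2 (now at depth 2)
  pos 13: ')' -> close internal node _1 (now at depth 1)
  pos 15: '(' -> open internal node _3 (depth 2)
  pos 16: '(' -> open internal node _4 (depth 3)
  pos 20: ')' -> close internal node _4 (now at depth 2)
  pos 23: ')' -> close internal node _3 (now at depth 1)
  pos 24: ')' -> close internal node _0 (now at depth 0)
Total internal nodes: 5
BFS adjacency from root:
  _0: _1 _3
  _1: M F _2
  _3: _4 A
  _2: X C T
  _4: S J

Answer: _0: _1 _3
_1: M F _2
_3: _4 A
_2: X C T
_4: S J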